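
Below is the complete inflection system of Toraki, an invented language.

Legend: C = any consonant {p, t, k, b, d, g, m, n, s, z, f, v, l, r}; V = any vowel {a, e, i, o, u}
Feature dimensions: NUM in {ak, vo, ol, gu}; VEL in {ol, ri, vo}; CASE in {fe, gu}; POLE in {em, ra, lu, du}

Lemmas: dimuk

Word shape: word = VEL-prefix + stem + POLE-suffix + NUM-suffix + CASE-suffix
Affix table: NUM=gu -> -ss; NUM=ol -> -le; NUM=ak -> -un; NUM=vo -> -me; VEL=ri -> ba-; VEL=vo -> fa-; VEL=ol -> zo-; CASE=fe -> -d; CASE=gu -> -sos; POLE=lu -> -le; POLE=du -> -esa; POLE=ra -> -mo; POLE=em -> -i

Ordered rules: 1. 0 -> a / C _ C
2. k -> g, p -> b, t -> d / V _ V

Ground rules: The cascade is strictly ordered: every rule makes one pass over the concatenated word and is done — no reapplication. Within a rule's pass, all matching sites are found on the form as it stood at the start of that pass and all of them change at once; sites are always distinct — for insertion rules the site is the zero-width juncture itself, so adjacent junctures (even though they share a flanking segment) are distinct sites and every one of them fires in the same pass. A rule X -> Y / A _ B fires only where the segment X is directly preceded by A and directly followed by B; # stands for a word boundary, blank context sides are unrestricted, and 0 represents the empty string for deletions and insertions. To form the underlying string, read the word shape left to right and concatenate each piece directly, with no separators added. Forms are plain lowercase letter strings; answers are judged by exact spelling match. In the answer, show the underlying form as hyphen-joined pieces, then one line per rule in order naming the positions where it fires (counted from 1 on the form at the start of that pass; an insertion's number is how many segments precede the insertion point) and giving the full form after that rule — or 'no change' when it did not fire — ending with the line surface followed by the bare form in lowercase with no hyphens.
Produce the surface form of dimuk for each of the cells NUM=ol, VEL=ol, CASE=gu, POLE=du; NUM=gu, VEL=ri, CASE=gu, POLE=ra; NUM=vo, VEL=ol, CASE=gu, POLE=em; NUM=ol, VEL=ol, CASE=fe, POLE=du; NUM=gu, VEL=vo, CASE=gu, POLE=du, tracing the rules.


cell NUM=ol, VEL=ol, CASE=gu, POLE=du:
underlying: zo-dimuk-esa-le-sos
1. 0 -> a / C _ C: no change
2. k -> g, p -> b, t -> d / V _ V: fires at position(s) 7: zodimugesalesos
surface: zodimugesalesos

cell NUM=gu, VEL=ri, CASE=gu, POLE=ra:
underlying: ba-dimuk-mo-ss-sos
1. 0 -> a / C _ C: inserts after position(s) 7, 10, 11: badimukamosasasos
2. k -> g, p -> b, t -> d / V _ V: fires at position(s) 7: badimugamosasasos
surface: badimugamosasasos

cell NUM=vo, VEL=ol, CASE=gu, POLE=em:
underlying: zo-dimuk-i-me-sos
1. 0 -> a / C _ C: no change
2. k -> g, p -> b, t -> d / V _ V: fires at position(s) 7: zodimugimesos
surface: zodimugimesos

cell NUM=ol, VEL=ol, CASE=fe, POLE=du:
underlying: zo-dimuk-esa-le-d
1. 0 -> a / C _ C: no change
2. k -> g, p -> b, t -> d / V _ V: fires at position(s) 7: zodimugesaled
surface: zodimugesaled

cell NUM=gu, VEL=vo, CASE=gu, POLE=du:
underlying: fa-dimuk-esa-ss-sos
1. 0 -> a / C _ C: inserts after position(s) 11, 12: fadimukesasasasos
2. k -> g, p -> b, t -> d / V _ V: fires at position(s) 7: fadimugesasasasos
surface: fadimugesasasasos


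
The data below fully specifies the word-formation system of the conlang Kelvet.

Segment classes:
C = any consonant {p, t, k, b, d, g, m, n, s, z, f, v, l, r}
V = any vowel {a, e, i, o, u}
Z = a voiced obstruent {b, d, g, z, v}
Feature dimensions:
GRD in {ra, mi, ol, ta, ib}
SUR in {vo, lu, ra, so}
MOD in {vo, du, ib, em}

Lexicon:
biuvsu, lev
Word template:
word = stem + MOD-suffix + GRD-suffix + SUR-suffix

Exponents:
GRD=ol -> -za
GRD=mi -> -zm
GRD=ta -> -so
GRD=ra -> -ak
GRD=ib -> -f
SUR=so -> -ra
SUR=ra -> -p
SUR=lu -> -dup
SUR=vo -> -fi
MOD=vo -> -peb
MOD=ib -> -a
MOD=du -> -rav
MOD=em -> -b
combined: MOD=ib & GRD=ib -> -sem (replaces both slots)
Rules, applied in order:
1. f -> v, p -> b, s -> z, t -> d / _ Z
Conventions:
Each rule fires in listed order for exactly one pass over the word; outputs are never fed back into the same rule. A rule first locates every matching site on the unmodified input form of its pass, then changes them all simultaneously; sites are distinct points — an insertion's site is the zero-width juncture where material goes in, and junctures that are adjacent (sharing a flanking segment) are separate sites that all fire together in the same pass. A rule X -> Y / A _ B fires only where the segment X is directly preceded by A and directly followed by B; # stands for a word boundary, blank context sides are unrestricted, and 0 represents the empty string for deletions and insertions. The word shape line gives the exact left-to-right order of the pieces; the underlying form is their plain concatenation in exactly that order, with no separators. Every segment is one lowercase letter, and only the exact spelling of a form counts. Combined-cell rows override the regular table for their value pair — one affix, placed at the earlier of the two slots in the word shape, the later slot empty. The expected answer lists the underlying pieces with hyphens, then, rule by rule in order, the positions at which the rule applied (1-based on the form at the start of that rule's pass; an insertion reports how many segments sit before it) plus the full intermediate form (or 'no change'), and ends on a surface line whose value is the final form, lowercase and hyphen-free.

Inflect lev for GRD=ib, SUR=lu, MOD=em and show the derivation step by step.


underlying: lev-b-f-dup
1. f -> v, p -> b, s -> z, t -> d / _ Z: fires at position(s) 5: levbvdup
surface: levbvdup


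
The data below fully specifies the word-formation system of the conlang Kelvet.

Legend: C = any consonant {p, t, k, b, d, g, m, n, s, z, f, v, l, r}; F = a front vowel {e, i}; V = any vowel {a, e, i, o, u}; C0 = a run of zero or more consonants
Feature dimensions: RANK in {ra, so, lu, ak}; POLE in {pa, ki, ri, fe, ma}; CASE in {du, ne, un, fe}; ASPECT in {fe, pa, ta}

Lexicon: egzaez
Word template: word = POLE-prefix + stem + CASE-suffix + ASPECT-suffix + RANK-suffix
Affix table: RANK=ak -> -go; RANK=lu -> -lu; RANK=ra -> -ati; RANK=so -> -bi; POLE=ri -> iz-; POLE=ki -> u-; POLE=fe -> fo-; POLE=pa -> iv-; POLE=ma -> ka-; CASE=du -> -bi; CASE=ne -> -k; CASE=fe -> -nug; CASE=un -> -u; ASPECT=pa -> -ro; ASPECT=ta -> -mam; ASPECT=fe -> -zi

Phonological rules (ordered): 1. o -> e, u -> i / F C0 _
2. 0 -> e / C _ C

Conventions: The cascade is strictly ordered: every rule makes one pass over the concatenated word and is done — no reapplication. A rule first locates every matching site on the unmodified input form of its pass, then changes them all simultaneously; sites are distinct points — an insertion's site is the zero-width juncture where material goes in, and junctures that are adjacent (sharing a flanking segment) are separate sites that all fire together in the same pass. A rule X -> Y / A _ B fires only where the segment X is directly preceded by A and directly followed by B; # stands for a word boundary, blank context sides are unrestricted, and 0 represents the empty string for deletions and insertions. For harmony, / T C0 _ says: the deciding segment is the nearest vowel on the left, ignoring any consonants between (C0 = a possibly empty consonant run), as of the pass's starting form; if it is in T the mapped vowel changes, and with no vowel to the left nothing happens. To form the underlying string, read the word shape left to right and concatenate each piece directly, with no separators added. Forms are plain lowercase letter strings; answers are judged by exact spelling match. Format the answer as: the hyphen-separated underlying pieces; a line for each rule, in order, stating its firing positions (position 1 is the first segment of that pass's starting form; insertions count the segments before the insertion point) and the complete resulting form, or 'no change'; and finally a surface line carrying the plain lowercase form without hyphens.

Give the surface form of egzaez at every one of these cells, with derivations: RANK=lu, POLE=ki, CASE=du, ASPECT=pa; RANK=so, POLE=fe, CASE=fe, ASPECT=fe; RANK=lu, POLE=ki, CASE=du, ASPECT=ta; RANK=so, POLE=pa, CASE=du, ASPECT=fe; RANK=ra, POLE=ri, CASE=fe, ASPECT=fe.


cell RANK=lu, POLE=ki, CASE=du, ASPECT=pa:
underlying: u-egzaez-bi-ro-lu
1. o -> e, u -> i / F C0 _: fires at position(s) 11: uegzaezbirelu
2. 0 -> e / C _ C: inserts after position(s) 3, 7: uegezaezebirelu
surface: uegezaezebirelu

cell RANK=so, POLE=fe, CASE=fe, ASPECT=fe:
underlying: fo-egzaez-nug-zi-bi
1. o -> e, u -> i / F C0 _: fires at position(s) 10: foegzaeznigzibi
2. 0 -> e / C _ C: inserts after position(s) 4, 8, 11: foegezaezenigezibi
surface: foegezaezenigezibi

cell RANK=lu, POLE=ki, CASE=du, ASPECT=ta:
underlying: u-egzaez-bi-mam-lu
1. o -> e, u -> i / F C0 _: no change
2. 0 -> e / C _ C: inserts after position(s) 3, 7, 12: uegezaezebimamelu
surface: uegezaezebimamelu

cell RANK=so, POLE=pa, CASE=du, ASPECT=fe:
underlying: iv-egzaez-bi-zi-bi
1. o -> e, u -> i / F C0 _: no change
2. 0 -> e / C _ C: inserts after position(s) 4, 8: ivegezaezebizibi
surface: ivegezaezebizibi

cell RANK=ra, POLE=ri, CASE=fe, ASPECT=fe:
underlying: iz-egzaez-nug-zi-ati
1. o -> e, u -> i / F C0 _: fires at position(s) 10: izegzaeznigziati
2. 0 -> e / C _ C: inserts after position(s) 4, 8, 11: izegezaezenigeziati
surface: izegezaezenigeziati


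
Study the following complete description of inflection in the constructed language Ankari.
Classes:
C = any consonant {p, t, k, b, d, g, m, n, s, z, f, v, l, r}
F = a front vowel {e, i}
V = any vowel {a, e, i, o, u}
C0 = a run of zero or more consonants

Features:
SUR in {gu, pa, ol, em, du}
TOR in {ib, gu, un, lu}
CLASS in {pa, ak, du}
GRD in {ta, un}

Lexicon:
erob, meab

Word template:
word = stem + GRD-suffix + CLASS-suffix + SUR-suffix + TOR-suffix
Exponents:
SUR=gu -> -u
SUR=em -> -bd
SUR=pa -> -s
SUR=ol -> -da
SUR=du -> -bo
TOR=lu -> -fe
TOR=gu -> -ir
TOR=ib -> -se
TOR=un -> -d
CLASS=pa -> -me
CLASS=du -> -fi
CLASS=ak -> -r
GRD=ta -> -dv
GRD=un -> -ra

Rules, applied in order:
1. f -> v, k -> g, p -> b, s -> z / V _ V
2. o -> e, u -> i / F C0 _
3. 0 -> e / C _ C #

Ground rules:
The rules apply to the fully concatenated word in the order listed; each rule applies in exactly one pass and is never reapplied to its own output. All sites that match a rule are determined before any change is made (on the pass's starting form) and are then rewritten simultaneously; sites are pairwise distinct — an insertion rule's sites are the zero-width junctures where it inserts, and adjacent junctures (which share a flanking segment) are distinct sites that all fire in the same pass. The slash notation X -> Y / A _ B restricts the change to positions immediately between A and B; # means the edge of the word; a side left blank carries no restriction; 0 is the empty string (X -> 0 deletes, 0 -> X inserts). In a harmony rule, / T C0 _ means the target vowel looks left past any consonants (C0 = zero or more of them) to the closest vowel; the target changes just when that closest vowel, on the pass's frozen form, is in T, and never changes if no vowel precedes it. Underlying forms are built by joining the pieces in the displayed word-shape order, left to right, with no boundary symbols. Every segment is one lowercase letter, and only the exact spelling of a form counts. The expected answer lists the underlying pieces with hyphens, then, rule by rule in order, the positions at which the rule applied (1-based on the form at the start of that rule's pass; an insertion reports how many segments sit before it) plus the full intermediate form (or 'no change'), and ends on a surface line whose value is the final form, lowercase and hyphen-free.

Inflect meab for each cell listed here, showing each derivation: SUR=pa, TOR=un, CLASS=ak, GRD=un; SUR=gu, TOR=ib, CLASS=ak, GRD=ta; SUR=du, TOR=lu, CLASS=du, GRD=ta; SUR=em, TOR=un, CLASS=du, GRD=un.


cell SUR=pa, TOR=un, CLASS=ak, GRD=un:
underlying: meab-ra-r-s-d
1. f -> v, k -> g, p -> b, s -> z / V _ V: no change
2. o -> e, u -> i / F C0 _: no change
3. 0 -> e / C _ C #: inserts after position(s) 8: meabrarsed
surface: meabrarsed

cell SUR=gu, TOR=ib, CLASS=ak, GRD=ta:
underlying: meab-dv-r-u-se
1. f -> v, k -> g, p -> b, s -> z / V _ V: fires at position(s) 9: meabdvruze
2. o -> e, u -> i / F C0 _: no change
3. 0 -> e / C _ C #: no change
surface: meabdvruze

cell SUR=du, TOR=lu, CLASS=du, GRD=ta:
underlying: meab-dv-fi-bo-fe
1. f -> v, k -> g, p -> b, s -> z / V _ V: fires at position(s) 11: meabdvfibove
2. o -> e, u -> i / F C0 _: fires at position(s) 10: meabdvfibeve
3. 0 -> e / C _ C #: no change
surface: meabdvfibeve

cell SUR=em, TOR=un, CLASS=du, GRD=un:
underlying: meab-ra-fi-bd-d
1. f -> v, k -> g, p -> b, s -> z / V _ V: fires at position(s) 7: meabravibdd
2. o -> e, u -> i / F C0 _: no change
3. 0 -> e / C _ C #: inserts after position(s) 10: meabravibded
surface: meabravibded


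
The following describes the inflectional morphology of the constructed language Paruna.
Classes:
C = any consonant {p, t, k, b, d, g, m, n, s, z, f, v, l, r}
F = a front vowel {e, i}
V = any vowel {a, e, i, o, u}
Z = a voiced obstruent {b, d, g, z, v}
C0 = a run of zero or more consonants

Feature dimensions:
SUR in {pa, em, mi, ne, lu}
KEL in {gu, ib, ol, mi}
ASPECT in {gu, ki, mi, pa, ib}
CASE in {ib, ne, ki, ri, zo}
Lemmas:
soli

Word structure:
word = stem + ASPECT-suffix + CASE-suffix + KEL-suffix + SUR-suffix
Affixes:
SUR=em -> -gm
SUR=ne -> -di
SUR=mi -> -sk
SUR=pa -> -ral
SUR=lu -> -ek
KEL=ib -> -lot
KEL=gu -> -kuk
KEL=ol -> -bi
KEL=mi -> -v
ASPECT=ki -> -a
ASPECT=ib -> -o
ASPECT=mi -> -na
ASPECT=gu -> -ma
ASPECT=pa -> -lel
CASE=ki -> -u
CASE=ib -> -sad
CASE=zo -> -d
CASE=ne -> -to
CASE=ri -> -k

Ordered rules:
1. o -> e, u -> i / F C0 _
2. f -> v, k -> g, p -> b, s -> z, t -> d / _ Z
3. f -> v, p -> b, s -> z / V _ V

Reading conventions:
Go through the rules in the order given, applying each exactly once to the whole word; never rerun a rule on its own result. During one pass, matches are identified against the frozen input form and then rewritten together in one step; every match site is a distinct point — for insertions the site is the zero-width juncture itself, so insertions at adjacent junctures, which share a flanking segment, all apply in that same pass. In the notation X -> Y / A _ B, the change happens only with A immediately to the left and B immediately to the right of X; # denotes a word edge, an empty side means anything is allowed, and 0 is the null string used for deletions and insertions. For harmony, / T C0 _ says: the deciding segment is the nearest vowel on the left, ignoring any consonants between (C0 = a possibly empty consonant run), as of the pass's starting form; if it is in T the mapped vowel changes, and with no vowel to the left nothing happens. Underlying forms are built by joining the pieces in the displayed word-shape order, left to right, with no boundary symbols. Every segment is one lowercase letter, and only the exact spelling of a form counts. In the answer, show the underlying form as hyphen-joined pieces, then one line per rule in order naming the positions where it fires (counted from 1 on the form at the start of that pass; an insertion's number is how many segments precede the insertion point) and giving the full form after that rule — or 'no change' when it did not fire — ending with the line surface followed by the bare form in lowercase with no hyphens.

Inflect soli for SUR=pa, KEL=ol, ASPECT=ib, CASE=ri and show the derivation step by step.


underlying: soli-o-k-bi-ral
1. o -> e, u -> i / F C0 _: fires at position(s) 5: soliekbiral
2. f -> v, k -> g, p -> b, s -> z, t -> d / _ Z: fires at position(s) 6: soliegbiral
3. f -> v, p -> b, s -> z / V _ V: no change
surface: soliegbiral


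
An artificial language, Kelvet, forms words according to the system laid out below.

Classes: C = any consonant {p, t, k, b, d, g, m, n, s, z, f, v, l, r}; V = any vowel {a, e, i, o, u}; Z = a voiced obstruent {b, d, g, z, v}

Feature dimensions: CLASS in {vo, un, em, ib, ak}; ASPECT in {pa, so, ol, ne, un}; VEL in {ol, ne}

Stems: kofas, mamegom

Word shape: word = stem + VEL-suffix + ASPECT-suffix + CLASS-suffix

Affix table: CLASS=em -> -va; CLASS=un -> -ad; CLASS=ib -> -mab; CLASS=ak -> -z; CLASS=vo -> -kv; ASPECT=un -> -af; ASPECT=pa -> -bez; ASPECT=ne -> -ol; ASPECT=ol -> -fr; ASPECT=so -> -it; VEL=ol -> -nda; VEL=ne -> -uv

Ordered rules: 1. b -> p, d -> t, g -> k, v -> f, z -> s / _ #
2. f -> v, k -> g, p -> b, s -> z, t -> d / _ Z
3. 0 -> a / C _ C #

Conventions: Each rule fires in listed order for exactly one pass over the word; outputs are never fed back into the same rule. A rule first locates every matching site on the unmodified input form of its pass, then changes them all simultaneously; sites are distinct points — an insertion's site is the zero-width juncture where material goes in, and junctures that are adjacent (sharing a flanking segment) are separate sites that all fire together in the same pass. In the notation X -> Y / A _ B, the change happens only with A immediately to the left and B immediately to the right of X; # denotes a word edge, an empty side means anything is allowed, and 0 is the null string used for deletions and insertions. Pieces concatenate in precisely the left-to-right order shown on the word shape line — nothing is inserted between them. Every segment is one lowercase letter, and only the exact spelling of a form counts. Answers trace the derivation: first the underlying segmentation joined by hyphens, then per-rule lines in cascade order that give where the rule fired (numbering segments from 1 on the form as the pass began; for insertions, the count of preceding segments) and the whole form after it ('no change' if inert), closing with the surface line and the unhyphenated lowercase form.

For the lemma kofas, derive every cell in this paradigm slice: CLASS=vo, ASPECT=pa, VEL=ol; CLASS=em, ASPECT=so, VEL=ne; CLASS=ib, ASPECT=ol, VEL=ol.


cell CLASS=vo, ASPECT=pa, VEL=ol:
underlying: kofas-nda-bez-kv
1. b -> p, d -> t, g -> k, v -> f, z -> s / _ #: fires at position(s) 13: kofasndabezkf
2. f -> v, k -> g, p -> b, s -> z, t -> d / _ Z: no change
3. 0 -> a / C _ C #: inserts after position(s) 12: kofasndabezkaf
surface: kofasndabezkaf

cell CLASS=em, ASPECT=so, VEL=ne:
underlying: kofas-uv-it-va
1. b -> p, d -> t, g -> k, v -> f, z -> s / _ #: no change
2. f -> v, k -> g, p -> b, s -> z, t -> d / _ Z: fires at position(s) 9: kofasuvidva
3. 0 -> a / C _ C #: no change
surface: kofasuvidva

cell CLASS=ib, ASPECT=ol, VEL=ol:
underlying: kofas-nda-fr-mab
1. b -> p, d -> t, g -> k, v -> f, z -> s / _ #: fires at position(s) 13: kofasndafrmap
2. f -> v, k -> g, p -> b, s -> z, t -> d / _ Z: no change
3. 0 -> a / C _ C #: no change
surface: kofasndafrmap


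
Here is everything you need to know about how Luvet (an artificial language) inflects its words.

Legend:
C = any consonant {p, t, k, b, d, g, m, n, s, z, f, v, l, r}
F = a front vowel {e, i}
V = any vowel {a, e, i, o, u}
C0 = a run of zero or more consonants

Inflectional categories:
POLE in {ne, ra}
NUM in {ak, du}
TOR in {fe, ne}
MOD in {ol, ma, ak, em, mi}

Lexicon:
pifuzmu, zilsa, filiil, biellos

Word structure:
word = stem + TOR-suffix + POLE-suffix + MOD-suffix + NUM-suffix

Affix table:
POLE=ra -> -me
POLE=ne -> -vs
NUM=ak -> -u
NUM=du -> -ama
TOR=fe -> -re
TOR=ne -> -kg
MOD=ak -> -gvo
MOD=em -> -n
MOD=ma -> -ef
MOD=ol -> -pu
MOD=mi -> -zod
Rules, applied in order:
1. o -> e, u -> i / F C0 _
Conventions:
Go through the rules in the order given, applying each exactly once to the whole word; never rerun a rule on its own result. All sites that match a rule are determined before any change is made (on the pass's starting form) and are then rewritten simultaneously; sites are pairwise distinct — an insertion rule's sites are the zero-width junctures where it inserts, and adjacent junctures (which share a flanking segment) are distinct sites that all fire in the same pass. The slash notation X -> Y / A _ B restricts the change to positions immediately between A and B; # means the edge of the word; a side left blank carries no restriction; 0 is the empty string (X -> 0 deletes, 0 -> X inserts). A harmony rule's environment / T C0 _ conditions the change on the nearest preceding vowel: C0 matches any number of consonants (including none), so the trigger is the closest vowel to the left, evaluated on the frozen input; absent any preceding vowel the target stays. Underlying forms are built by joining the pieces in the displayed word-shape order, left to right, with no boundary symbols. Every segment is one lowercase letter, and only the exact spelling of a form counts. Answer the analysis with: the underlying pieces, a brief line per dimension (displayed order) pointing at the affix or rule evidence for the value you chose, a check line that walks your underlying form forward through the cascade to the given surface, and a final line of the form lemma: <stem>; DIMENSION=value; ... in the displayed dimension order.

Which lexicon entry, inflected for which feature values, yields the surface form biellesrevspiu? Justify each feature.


underlying: biellos-re-vs-pu-u
POLE=ne - signalled by the affix -vs
NUM=ak - signalled by the affix -u
TOR=fe - signalled by the affix -re
MOD=ol - signalled by the affix -pu
check: biellosrevspuu -> biellesrevspiu
lemma: biellos; POLE=ne; NUM=ak; TOR=fe; MOD=ol


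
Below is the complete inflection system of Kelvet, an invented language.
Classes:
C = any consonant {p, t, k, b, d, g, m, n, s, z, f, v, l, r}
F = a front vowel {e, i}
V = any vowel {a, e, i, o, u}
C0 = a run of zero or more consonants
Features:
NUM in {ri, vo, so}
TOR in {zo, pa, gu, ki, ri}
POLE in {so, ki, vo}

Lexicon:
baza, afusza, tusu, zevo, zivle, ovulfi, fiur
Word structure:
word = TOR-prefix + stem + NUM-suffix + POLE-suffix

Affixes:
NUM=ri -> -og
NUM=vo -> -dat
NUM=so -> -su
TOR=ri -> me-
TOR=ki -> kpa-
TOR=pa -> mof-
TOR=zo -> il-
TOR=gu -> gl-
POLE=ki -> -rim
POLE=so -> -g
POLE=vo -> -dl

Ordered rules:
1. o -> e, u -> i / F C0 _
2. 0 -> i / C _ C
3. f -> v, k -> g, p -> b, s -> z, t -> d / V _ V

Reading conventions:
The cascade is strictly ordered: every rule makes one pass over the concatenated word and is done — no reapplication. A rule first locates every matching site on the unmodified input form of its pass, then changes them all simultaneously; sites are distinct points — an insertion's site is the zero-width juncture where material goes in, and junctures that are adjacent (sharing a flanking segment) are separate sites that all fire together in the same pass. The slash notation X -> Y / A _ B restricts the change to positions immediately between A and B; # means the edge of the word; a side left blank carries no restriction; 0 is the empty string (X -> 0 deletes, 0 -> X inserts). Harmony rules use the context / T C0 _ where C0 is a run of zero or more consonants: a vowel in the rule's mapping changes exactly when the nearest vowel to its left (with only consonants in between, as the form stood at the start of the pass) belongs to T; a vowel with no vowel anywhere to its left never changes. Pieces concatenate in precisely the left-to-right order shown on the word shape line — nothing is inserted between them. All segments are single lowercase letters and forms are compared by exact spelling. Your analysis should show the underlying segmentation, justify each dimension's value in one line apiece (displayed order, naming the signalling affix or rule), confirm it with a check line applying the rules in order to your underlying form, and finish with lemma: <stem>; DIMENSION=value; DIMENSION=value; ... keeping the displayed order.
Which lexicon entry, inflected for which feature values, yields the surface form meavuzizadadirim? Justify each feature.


underlying: me-afusza-dat-rim
NUM=vo - signalled by the affix -dat
TOR=ri - signalled by the affix me-
POLE=ki - signalled by the affix -rim
check: meafuszadatrim -> meafuszadatrim -> meafusizadatirim -> meavuzizadadirim
lemma: afusza; NUM=vo; TOR=ri; POLE=ki


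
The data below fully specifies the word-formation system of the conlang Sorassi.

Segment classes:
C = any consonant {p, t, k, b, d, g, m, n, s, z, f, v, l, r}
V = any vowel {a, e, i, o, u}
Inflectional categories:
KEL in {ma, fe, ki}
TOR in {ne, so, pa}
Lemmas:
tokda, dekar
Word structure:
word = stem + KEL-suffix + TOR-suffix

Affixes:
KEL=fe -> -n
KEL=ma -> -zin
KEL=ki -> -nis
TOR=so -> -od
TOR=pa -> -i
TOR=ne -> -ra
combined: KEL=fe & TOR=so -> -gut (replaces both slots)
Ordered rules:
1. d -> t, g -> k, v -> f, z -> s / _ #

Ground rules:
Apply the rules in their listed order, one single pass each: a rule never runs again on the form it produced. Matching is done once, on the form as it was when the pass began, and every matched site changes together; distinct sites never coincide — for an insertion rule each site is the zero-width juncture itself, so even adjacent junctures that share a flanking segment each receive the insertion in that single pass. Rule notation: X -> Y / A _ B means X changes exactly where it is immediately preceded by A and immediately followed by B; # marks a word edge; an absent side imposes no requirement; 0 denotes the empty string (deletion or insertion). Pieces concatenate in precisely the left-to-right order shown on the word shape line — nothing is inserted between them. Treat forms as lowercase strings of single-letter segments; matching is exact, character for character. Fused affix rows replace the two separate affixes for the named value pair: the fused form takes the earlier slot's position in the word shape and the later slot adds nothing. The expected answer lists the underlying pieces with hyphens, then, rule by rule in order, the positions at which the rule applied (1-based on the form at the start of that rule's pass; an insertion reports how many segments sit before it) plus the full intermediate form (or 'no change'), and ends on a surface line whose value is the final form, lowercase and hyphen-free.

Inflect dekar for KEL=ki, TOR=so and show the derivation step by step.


underlying: dekar-nis-od
1. d -> t, g -> k, v -> f, z -> s / _ #: fires at position(s) 10: dekarnisot
surface: dekarnisot


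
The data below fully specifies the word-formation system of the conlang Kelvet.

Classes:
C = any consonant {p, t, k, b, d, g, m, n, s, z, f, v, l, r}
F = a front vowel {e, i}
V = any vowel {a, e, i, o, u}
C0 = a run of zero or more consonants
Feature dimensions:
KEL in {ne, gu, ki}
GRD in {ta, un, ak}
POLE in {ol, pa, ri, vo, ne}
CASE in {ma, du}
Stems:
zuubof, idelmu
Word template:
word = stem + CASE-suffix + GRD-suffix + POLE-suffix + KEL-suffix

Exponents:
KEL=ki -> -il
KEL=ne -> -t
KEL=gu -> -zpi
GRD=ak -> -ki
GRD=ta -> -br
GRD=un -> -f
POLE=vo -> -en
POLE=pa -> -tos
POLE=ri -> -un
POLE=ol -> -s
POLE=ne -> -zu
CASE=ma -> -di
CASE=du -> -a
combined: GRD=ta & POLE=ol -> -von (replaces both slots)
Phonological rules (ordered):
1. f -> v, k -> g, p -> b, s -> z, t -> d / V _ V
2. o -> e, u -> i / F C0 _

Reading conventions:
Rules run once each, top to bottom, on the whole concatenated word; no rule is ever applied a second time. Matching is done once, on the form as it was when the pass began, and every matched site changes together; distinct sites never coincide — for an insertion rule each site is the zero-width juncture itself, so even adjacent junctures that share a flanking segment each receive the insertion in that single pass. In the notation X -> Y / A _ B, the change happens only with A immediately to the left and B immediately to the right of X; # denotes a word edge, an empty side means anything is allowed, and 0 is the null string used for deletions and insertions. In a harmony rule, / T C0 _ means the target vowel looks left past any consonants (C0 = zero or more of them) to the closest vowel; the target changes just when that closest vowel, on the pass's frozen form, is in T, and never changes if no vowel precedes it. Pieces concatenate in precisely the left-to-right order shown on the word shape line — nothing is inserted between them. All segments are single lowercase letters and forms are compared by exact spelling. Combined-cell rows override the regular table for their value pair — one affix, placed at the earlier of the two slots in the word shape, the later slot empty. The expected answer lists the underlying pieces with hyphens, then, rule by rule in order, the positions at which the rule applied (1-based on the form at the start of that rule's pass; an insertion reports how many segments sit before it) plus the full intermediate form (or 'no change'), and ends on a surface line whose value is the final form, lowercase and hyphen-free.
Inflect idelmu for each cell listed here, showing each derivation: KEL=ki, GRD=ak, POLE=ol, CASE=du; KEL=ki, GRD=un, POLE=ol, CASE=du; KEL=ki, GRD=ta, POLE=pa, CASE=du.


cell KEL=ki, GRD=ak, POLE=ol, CASE=du:
underlying: idelmu-a-ki-s-il
1. f -> v, k -> g, p -> b, s -> z, t -> d / V _ V: fires at position(s) 8, 10: idelmuagizil
2. o -> e, u -> i / F C0 _: fires at position(s) 6: idelmiagizil
surface: idelmiagizil

cell KEL=ki, GRD=un, POLE=ol, CASE=du:
underlying: idelmu-a-f-s-il
1. f -> v, k -> g, p -> b, s -> z, t -> d / V _ V: no change
2. o -> e, u -> i / F C0 _: fires at position(s) 6: idelmiafsil
surface: idelmiafsil

cell KEL=ki, GRD=ta, POLE=pa, CASE=du:
underlying: idelmu-a-br-tos-il
1. f -> v, k -> g, p -> b, s -> z, t -> d / V _ V: fires at position(s) 12: idelmuabrtozil
2. o -> e, u -> i / F C0 _: fires at position(s) 6: idelmiabrtozil
surface: idelmiabrtozil


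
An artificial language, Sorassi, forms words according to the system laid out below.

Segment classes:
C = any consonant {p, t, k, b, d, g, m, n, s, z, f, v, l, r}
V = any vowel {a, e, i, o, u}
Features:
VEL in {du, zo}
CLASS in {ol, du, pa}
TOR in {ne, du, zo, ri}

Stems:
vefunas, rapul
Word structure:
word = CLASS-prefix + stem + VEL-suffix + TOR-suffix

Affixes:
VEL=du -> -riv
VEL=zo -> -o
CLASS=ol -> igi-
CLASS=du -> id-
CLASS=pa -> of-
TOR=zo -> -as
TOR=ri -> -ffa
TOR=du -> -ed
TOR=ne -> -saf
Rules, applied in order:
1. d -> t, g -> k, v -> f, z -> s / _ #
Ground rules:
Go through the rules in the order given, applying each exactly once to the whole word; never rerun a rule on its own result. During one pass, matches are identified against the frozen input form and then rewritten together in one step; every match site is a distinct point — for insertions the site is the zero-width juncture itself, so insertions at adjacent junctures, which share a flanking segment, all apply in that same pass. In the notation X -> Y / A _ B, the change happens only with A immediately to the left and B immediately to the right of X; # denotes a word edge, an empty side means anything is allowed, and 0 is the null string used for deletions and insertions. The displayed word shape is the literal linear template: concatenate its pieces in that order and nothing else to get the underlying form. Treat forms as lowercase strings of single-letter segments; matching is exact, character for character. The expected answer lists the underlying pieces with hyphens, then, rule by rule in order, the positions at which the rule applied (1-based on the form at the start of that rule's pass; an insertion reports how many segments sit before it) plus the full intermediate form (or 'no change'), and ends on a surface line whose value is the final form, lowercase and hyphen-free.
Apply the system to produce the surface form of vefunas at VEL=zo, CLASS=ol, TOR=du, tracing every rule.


underlying: igi-vefunas-o-ed
1. d -> t, g -> k, v -> f, z -> s / _ #: fires at position(s) 13: igivefunasoet
surface: igivefunasoet


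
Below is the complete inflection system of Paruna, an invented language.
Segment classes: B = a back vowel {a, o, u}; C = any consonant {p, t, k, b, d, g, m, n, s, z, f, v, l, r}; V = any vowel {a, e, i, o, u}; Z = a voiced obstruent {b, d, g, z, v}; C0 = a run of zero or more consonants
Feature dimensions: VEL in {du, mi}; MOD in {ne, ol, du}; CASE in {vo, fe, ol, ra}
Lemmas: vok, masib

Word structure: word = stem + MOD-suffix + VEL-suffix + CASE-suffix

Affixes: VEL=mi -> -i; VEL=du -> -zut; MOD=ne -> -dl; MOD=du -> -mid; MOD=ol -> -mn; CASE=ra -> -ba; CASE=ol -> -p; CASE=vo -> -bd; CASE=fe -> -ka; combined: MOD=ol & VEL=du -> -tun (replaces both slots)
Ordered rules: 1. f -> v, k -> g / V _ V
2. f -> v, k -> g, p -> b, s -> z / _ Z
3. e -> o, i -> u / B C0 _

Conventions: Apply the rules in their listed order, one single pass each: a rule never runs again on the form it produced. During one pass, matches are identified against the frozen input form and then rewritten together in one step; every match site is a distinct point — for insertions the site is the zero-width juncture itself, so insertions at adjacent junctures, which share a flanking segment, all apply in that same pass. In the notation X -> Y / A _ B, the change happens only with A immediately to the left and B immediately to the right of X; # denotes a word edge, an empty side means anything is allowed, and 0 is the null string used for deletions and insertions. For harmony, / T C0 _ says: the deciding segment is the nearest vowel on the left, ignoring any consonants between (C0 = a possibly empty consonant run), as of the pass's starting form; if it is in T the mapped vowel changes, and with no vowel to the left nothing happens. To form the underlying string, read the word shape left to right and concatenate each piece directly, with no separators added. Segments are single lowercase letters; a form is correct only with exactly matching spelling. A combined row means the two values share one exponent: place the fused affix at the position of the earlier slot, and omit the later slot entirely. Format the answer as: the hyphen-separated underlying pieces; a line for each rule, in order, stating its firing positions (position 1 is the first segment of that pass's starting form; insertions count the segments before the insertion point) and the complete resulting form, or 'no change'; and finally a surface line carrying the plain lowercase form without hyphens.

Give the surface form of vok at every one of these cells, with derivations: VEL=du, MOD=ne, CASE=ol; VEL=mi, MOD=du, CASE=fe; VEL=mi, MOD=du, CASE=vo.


cell VEL=du, MOD=ne, CASE=ol:
underlying: vok-dl-zut-p
1. f -> v, k -> g / V _ V: no change
2. f -> v, k -> g, p -> b, s -> z / _ Z: fires at position(s) 3: vogdlzutp
3. e -> o, i -> u / B C0 _: no change
surface: vogdlzutp

cell VEL=mi, MOD=du, CASE=fe:
underlying: vok-mid-i-ka
1. f -> v, k -> g / V _ V: fires at position(s) 8: vokmidiga
2. f -> v, k -> g, p -> b, s -> z / _ Z: no change
3. e -> o, i -> u / B C0 _: fires at position(s) 5: vokmudiga
surface: vokmudiga

cell VEL=mi, MOD=du, CASE=vo:
underlying: vok-mid-i-bd
1. f -> v, k -> g / V _ V: no change
2. f -> v, k -> g, p -> b, s -> z / _ Z: no change
3. e -> o, i -> u / B C0 _: fires at position(s) 5: vokmudibd
surface: vokmudibd


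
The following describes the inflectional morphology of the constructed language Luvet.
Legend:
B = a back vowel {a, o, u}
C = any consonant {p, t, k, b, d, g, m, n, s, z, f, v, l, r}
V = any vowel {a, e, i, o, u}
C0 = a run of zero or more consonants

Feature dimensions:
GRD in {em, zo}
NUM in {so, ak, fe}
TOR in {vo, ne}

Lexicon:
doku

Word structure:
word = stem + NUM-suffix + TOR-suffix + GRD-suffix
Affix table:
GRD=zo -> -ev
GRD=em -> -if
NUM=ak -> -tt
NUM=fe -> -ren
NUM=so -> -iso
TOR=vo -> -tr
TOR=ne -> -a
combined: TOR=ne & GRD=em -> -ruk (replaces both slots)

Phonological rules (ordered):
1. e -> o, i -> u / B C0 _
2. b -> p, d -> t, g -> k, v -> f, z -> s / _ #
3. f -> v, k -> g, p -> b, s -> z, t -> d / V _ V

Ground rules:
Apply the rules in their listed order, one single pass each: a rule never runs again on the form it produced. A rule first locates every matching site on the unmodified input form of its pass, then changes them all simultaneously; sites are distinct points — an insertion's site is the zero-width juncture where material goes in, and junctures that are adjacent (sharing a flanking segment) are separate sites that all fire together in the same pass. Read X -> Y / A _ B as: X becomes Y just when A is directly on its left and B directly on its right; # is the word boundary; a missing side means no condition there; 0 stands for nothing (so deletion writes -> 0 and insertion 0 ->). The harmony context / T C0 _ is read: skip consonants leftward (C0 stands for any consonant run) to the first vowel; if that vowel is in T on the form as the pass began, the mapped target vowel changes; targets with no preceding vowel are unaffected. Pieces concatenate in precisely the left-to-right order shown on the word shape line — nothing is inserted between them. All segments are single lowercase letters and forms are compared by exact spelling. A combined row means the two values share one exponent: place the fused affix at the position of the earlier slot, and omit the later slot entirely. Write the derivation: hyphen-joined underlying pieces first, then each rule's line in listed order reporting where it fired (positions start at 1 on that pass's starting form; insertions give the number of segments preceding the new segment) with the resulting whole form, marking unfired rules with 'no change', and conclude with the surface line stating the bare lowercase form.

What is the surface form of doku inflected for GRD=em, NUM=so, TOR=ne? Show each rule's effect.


underlying: doku-iso-ruk
1. e -> o, i -> u / B C0 _: fires at position(s) 5: dokuusoruk
2. b -> p, d -> t, g -> k, v -> f, z -> s / _ #: no change
3. f -> v, k -> g, p -> b, s -> z, t -> d / V _ V: fires at position(s) 3, 6: doguuzoruk
surface: doguuzoruk


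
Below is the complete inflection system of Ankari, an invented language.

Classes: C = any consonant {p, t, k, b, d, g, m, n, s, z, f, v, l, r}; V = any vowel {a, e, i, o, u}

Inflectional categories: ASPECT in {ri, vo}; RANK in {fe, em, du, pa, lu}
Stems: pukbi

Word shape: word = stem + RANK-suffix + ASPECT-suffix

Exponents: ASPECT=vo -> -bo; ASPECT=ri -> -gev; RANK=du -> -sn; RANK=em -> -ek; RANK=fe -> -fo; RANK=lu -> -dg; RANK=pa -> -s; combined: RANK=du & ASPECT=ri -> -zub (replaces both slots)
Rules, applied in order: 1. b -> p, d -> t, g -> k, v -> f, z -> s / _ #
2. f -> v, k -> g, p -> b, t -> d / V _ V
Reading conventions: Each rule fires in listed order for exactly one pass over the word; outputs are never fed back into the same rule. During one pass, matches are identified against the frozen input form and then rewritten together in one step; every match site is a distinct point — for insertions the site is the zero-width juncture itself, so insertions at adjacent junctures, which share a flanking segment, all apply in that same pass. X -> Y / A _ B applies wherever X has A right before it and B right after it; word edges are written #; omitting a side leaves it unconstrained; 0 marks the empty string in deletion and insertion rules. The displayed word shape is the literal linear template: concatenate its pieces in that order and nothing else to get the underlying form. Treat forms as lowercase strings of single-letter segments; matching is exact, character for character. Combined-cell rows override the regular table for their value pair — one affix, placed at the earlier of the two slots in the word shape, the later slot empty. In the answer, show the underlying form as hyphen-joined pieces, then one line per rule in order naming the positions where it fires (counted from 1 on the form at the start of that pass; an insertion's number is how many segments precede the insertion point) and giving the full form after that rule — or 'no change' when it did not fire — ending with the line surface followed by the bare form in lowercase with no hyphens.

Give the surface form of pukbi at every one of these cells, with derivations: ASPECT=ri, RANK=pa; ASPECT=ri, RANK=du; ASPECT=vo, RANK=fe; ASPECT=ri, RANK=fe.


cell ASPECT=ri, RANK=pa:
underlying: pukbi-s-gev
1. b -> p, d -> t, g -> k, v -> f, z -> s / _ #: fires at position(s) 9: pukbisgef
2. f -> v, k -> g, p -> b, t -> d / V _ V: no change
surface: pukbisgef

cell ASPECT=ri, RANK=du:
underlying: pukbi-zub
1. b -> p, d -> t, g -> k, v -> f, z -> s / _ #: fires at position(s) 8: pukbizup
2. f -> v, k -> g, p -> b, t -> d / V _ V: no change
surface: pukbizup

cell ASPECT=vo, RANK=fe:
underlying: pukbi-fo-bo
1. b -> p, d -> t, g -> k, v -> f, z -> s / _ #: no change
2. f -> v, k -> g, p -> b, t -> d / V _ V: fires at position(s) 6: pukbivobo
surface: pukbivobo

cell ASPECT=ri, RANK=fe:
underlying: pukbi-fo-gev
1. b -> p, d -> t, g -> k, v -> f, z -> s / _ #: fires at position(s) 10: pukbifogef
2. f -> v, k -> g, p -> b, t -> d / V _ V: fires at position(s) 6: pukbivogef
surface: pukbivogef
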